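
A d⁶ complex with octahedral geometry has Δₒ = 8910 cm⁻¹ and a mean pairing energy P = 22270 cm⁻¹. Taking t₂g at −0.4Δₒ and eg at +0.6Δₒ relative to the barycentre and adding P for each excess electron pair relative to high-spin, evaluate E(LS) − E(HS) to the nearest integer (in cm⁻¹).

26720

In the high-spin limit (t₂g⁴ eg²) the orbital term is -0.4Δₒ = -3564 cm⁻¹, with no excess pairing.
Low-spin: t₂g⁶ eg⁰, orbital CFSE = -2.4Δₒ = -21384 cm⁻¹; plus 2 excess pairs × P = +44540 cm⁻¹; total 23156 cm⁻¹.
The difference is 23156 − (-3564) = 26720 cm⁻¹, so high-spin lies lower.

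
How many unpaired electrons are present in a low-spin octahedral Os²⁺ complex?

Group 8 minus oxidation state +2 gives a d⁶ configuration for Os²⁺.
Configuration: t₂g⁶ eg⁰, giving 0 unpaired electrons.

0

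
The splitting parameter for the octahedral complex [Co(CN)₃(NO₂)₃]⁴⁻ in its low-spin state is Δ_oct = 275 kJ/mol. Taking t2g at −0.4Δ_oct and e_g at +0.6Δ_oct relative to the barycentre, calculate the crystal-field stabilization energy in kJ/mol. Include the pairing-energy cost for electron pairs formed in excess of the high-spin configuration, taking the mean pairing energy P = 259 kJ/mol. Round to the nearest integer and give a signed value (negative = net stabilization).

Ligand charges: 3×(-1) from CN⁻ and 3×(-1) from NO₂⁻ sum to -6; with overall charge -4, Co is +2.
Group 9 minus oxidation state +2 gives a d⁷ configuration for Co²⁺.
Electron filling gives t2g^6 e_g^1.
The orbital stabilization is -1.8Δ_oct = -1.8 × 275 = -495 kJ/mol.
High-spin d⁷ would be t2g^5 e_g^2 with 2 pairs; low-spin has 3, so 1 excess pair costs +1P = +259 kJ/mol.
Combining: -495 + 259 = -236 kJ/mol.

-236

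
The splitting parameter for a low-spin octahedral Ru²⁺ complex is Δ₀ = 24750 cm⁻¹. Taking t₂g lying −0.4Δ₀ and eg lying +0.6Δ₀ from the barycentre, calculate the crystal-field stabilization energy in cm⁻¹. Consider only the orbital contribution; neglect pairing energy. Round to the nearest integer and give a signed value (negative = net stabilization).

-59400

Group 8 minus oxidation state +2 gives a d⁶ configuration for Ru²⁺.
Configuration: t₂g⁶ eg⁰.
Orbital CFSE = 6(-0.4) + 0(0.6) = -2.4Δ₀ = -2.4 × 24750 = -59400 cm⁻¹.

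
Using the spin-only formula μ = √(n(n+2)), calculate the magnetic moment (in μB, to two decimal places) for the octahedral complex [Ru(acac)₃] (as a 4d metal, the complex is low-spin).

Each acac⁻ contributes -1; 3 × (-1) = -3. With overall charge +0, Ru is in the +3 oxidation state.
Ru sits in group 8; removing 3 electrons leaves Ru³⁺ with 8 − 3 = 5 d electrons.
Configuration: t2g^5 e_g^0 → 1 unpaired electron.
μ(spin-only) = √[1(1+2)] = √3 ≈ 1.73 μB.

1.73 μB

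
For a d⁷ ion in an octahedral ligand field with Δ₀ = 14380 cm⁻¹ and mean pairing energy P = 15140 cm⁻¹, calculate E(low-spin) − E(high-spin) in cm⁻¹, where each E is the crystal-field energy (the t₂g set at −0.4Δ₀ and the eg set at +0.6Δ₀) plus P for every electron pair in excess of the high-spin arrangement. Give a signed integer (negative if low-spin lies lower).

High-spin: t₂g⁵ eg², CFSE = -0.8Δ₀ = -11504 cm⁻¹.
For low-spin the configuration is t₂g⁶ eg¹: orbital energy -1.8 × 14380 = -25884 cm⁻¹, and 1 additional pair relative to high-spin adds 15140 cm⁻¹, giving -10744 cm⁻¹.
The difference is -10744 − (-11504) = 760 cm⁻¹, so high-spin lies lower.

760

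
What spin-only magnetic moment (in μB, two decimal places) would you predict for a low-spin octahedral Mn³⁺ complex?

2.83 μB

Mn is in group 7, so Mn³⁺ is d⁴ (7 − 3 = 4).
Configuration: t2g^4 e_g^0 → 2 unpaired electrons.
μ(spin-only) = √[2(2+2)] = √8 ≈ 2.83 μB.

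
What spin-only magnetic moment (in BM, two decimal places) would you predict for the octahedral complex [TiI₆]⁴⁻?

Each I⁻ contributes -1; 6 × (-1) = -6. With overall charge -4, Ti is in the +2 oxidation state.
Group 4 minus oxidation state +2 gives a d² configuration for Ti²⁺.
Configuration: t₂g² eg⁰ → 2 unpaired electrons.
μ(spin-only) = √[2(2+2)] = √8 ≈ 2.83 BM.

2.83 BM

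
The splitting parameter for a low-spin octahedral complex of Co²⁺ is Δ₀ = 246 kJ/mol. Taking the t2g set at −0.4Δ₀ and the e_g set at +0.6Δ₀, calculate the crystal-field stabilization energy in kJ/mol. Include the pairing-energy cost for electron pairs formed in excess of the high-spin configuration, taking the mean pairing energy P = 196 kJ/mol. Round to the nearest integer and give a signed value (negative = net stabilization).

-247

Group 9 minus oxidation state +2 gives a d⁷ configuration for Co²⁺.
The d⁷ electrons fill as t2g^6 e_g^1.
Orbital CFSE = 6(-0.4) + 1(0.6) = -1.8Δ₀ = -1.8 × 246 = -443 kJ/mol.
Pairing penalty: 3 pairs vs 2 in the high-spin reference → 1 extra × P = 196 kJ/mol.
Combining: -443 + 196 = -247 kJ/mol.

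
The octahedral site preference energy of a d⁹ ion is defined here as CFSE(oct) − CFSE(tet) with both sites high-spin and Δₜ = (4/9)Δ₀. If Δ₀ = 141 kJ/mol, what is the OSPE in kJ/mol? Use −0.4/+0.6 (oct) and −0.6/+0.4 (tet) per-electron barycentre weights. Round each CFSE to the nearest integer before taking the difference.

Octahedral high-spin t2g^6 e_g^3: CFSE = -0.6 × 141 = -85 kJ/mol.
In a tetrahedral site the filling is e^4 t2^5: CFSE(tet) = -0.4Δₜ = -0.4 × (4/9)(141) = -25 kJ/mol.
OSPE = CFSE(oct) − CFSE(tet) = -85 − (-25) = -60 kJ/mol.

-60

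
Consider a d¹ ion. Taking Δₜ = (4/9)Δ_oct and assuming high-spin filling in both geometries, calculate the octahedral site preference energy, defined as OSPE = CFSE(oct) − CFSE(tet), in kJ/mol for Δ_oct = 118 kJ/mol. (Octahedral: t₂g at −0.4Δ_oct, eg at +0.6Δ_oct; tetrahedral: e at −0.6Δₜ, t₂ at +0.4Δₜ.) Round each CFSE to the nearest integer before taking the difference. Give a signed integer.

-16

In an octahedral site d¹ (HS) is t₂g¹ eg⁰, giving CFSE(oct) = -0.4Δ_oct = -47 kJ/mol.
Tetrahedral e¹ t₂⁰ gives -0.6Δₜ = -0.6 × (4/9) × 118 = -31 kJ/mol.
OSPE = CFSE(oct) − CFSE(tet) = -47 − (-31) = -16 kJ/mol.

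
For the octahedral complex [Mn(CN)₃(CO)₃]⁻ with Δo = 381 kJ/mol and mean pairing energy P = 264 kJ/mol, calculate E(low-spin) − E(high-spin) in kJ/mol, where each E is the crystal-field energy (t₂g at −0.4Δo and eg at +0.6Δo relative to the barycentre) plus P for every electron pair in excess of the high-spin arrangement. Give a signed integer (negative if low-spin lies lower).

-234

Ligand charges: 3×(-1) from CN⁻ and 3×(+0) from CO sum to -3; with overall charge -1, Mn is +2.
Mn sits in group 7; removing 2 electrons leaves Mn²⁺ with 7 − 2 = 5 d electrons.
In the high-spin limit (t₂g³ eg²) the orbital term is 0.0Δo = 0 kJ/mol, with no excess pairing.
Low-spin t₂g⁵ eg⁰ gives -2.0Δo = -762 kJ/mol, but forming 2 extra pairs costs 2P = 528 kJ/mol, so E(LS) = -762 + 528 = -234 kJ/mol.
E(LS) − E(HS) = -234 − (0) = -234 kJ/mol.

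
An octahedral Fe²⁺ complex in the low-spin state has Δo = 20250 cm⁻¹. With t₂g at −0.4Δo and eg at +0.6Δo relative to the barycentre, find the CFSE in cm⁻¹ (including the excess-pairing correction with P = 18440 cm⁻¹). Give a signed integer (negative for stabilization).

Fe sits in group 8; removing 2 electrons leaves Fe²⁺ with 8 − 2 = 6 d electrons.
Configuration: t₂g⁶ eg⁰.
CFSE(orbital) = 6×(-0.4Δo) + 0×(0.6Δo) = -2.4Δo; with Δo = 20250 cm⁻¹ that is -48600 cm⁻¹.
Pairing penalty: 3 pairs vs 1 in the high-spin reference → 2 extra × P = 36880 cm⁻¹.
Combining: -48600 + 36880 = -11720 cm⁻¹.

-11720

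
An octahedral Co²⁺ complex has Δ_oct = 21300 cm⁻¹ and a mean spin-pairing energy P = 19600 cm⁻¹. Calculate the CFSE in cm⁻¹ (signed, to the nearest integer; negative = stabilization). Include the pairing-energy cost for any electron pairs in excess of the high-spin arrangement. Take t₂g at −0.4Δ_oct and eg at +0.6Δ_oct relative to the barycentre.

-18740

Co is in group 9, so Co²⁺ is d⁷ (9 − 2 = 7).
With Δ_oct > P the complex is low-spin.
Configuration: t₂g⁶ eg¹.
Orbital CFSE = -1.8Δ_oct = -1.8 × 21300 = -38340 cm⁻¹.
Excess pairs vs high-spin: 3 − 2 = 1; pairing cost = +19600 cm⁻¹.
Net CFSE = -38340 + 19600 = -18740 cm⁻¹.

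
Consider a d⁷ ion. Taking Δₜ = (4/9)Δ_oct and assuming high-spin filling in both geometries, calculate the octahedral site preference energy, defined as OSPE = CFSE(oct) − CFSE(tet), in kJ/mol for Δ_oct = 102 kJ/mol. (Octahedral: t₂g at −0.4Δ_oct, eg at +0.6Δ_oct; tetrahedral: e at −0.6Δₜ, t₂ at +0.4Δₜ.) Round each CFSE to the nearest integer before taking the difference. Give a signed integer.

In an octahedral site d⁷ (HS) is t₂g⁵ eg², giving CFSE(oct) = -0.8Δ_oct = -82 kJ/mol.
In a tetrahedral site the filling is e⁴ t₂³: CFSE(tet) = -1.2Δₜ = -1.2 × (4/9)(102) = -54 kJ/mol.
OSPE = CFSE(oct) − CFSE(tet) = -82 − (-54) = -28 kJ/mol.

-28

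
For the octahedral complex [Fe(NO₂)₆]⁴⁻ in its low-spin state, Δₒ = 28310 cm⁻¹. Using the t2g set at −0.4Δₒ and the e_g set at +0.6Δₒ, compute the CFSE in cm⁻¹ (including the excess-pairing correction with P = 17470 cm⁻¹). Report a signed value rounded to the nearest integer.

Each NO₂⁻ contributes -1; 6 × (-1) = -6. With overall charge -4, Fe is in the +2 oxidation state.
Fe is in group 8, so Fe²⁺ is d⁶ (8 − 2 = 6).
The d⁶ electrons fill as t2g^6 e_g^0.
The orbital stabilization is -2.4Δₒ = -2.4 × 28310 = -67944 cm⁻¹.
Pairing penalty: 3 pairs vs 1 in the high-spin reference → 2 extra × P = 34940 cm⁻¹.
Overall CFSE = -67944 + 34940 = -33004 cm⁻¹.

-33004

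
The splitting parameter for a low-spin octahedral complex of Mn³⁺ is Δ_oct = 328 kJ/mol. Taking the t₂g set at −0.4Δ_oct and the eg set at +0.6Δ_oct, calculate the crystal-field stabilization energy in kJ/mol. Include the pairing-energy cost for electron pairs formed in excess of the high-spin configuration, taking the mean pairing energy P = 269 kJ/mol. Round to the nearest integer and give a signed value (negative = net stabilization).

Group 7 minus oxidation state +3 gives a d⁴ configuration for Mn³⁺.
Electron filling gives t₂g⁴ eg⁰.
CFSE(orbital) = 4×(-0.4Δ_oct) + 0×(0.6Δ_oct) = -1.6Δ_oct; with Δ_oct = 328 kJ/mol that is -525 kJ/mol.
Relative to high-spin t₂g³ eg¹ (0 paired), the low-spin configuration has 1 additional pair, contributing +1 × 269 = +269 kJ/mol.
Overall CFSE = -525 + 269 = -256 kJ/mol.

-256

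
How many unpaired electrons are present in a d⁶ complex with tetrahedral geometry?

4

Tetrahedral fields are weak (Δₜ ≈ 4/9 Δₒ), so electrons fill high-spin.
Configuration: e^3 t2^3, giving 4 unpaired electrons.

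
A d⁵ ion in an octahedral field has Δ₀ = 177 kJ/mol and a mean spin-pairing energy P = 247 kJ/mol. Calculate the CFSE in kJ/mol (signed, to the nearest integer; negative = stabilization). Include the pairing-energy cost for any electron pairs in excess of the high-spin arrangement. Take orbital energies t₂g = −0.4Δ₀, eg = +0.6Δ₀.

0

With Δ₀ < P the complex is high-spin.
Configuration: t₂g³ eg².
Orbital CFSE = 0.0Δ₀ = 0.0 × 177 = 0 kJ/mol.
High-spin has no excess pairs, so no pairing correction applies.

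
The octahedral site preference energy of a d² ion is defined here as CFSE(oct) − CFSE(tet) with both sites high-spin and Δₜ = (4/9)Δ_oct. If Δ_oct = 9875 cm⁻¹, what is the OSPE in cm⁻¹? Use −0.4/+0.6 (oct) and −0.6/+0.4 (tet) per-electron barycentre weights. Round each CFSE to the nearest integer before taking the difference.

-2633

Octahedral high-spin t2g^2 e_g^0: CFSE = -0.8 × 9875 = -7900 cm⁻¹.
Tetrahedral e^2 t2^0 gives -1.2Δₜ = -1.2 × (4/9) × 9875 = -5267 cm⁻¹.
OSPE = -7900 − (-5267) = -2633 cm⁻¹.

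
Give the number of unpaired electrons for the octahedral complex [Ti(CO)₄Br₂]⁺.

1

Ligand charges: 4×(+0) from CO and 2×(-1) from Br⁻ sum to -2; with overall charge +1, Ti is +3.
Group 4 minus oxidation state +3 gives a d¹ configuration for Ti³⁺.
Configuration: t2g^1 e_g^0, giving 1 unpaired electron.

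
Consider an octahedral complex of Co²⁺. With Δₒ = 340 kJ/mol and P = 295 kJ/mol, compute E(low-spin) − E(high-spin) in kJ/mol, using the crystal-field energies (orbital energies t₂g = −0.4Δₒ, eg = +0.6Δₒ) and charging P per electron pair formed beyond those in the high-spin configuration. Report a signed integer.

Co sits in group 9; removing 2 electrons leaves Co²⁺ with 9 − 2 = 7 d electrons.
High-spin d⁷ fills as t₂g⁵ eg² with CFSE 5(−0.4) + 2(+0.6) = -0.8Δₒ = -272 kJ/mol.
Low-spin: t₂g⁶ eg¹, orbital CFSE = -1.8Δₒ = -612 kJ/mol; plus 1 excess pair × P = +295 kJ/mol; total -317 kJ/mol.
The difference is -317 − (-272) = -45 kJ/mol, so low-spin lies lower.

-45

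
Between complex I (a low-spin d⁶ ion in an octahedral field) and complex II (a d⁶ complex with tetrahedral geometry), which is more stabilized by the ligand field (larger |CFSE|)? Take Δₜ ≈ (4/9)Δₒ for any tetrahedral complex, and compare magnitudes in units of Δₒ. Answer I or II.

I

I: t2g^6 e_g^0, CFSE = -2.4Δₒ.
II: Tetrahedral fields are weak (Δₜ ≈ 4/9 Δₒ), so electrons fill high-spin; e³ t₂³, CFSE = -0.6Δₜ ≈ -0.27Δₒ.
So I has the larger |CFSE|.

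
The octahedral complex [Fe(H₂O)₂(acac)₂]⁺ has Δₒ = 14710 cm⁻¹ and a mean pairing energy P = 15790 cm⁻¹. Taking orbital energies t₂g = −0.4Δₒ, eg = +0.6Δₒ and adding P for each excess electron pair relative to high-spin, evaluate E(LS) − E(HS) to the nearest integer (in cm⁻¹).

2160

Ligand charges: 2×(+0) from H₂O and 2×(-1) from acac⁻ sum to -2; with overall charge +1, Fe is +3.
Fe³⁺: group 8, so d-count = 8 − 3 = 5.
High-spin d⁵ fills as t₂g³ eg² with CFSE 3(−0.4) + 2(+0.6) = 0.0Δₒ = 0 cm⁻¹.
Low-spin t₂g⁵ eg⁰ gives -2.0Δₒ = -29420 cm⁻¹, but forming 2 extra pairs costs 2P = 31580 cm⁻¹, so E(LS) = -29420 + 31580 = 2160 cm⁻¹.
Thus E(LS) − E(HS) = 2160 cm⁻¹.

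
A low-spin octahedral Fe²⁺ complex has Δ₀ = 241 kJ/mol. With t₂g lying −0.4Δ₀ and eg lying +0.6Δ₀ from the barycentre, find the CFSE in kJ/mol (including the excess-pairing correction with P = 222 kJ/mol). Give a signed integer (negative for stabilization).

Fe is in group 8, so Fe²⁺ is d⁶ (8 − 2 = 6).
Configuration: t₂g⁶ eg⁰.
Orbital CFSE = 6(-0.4) + 0(0.6) = -2.4Δ₀ = -2.4 × 241 = -578 kJ/mol.
Relative to high-spin t₂g⁴ eg² (1 paired), the low-spin configuration has 2 additional pairs, contributing +2 × 222 = +444 kJ/mol.
Combining: -578 + 444 = -134 kJ/mol.

-134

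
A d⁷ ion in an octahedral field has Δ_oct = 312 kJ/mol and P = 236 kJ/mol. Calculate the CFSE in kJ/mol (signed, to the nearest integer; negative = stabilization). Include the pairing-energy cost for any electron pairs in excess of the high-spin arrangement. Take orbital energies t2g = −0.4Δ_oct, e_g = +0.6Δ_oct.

Since Δ_oct = 312 kJ/mol > P = 236 kJ/mol, the complex adopts the low-spin configuration.
Filling d⁷ accordingly: t2g^6 e_g^1.
Orbital CFSE = -1.8Δ_oct = -1.8 × 312 = -562 kJ/mol.
Excess pairs vs high-spin: 3 − 2 = 1; pairing cost = +236 kJ/mol.
Net CFSE = -562 + 236 = -326 kJ/mol.

-326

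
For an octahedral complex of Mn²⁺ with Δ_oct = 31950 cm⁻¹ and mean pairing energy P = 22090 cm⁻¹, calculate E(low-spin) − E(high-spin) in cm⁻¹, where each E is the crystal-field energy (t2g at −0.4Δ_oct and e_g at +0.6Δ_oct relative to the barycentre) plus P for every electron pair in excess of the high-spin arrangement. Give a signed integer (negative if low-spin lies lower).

Mn sits in group 7; removing 2 electrons leaves Mn²⁺ with 7 − 2 = 5 d electrons.
High-spin: t2g^3 e_g^2, CFSE = 0.0Δ_oct = 0 cm⁻¹.
Low-spin t2g^5 e_g^0 gives -2.0Δ_oct = -63900 cm⁻¹, but forming 2 extra pairs costs 2P = 44180 cm⁻¹, so E(LS) = -63900 + 44180 = -19720 cm⁻¹.
E(LS) − E(HS) = -19720 − (0) = -19720 cm⁻¹.

-19720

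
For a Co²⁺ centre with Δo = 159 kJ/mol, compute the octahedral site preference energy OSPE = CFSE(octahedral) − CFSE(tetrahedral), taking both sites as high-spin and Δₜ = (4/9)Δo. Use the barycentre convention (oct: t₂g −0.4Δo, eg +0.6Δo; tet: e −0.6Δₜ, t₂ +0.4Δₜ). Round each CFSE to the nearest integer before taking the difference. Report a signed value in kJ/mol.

-42

Co sits in group 9; removing 2 electrons leaves Co²⁺ with 9 − 2 = 7 d electrons.
In an octahedral site d⁷ (HS) is t₂g⁵ eg², giving CFSE(oct) = -0.8Δo = -127 kJ/mol.
Tetrahedral: e⁴ t₂³, CFSE = 4(−0.6) + 3(+0.4) = -1.2Δₜ = -1.2 × (4/9) × 159 = -85 kJ/mol.
OSPE = -127 − (-85) = -42 kJ/mol.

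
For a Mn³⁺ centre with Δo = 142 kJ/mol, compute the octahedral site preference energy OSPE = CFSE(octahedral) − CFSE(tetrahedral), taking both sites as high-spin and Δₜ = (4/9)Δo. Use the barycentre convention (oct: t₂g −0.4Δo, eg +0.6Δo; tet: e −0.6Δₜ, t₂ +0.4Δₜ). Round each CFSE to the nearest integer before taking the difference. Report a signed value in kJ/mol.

-60

Mn³⁺: group 7, so d-count = 7 − 3 = 4.
Octahedral high-spin t₂g³ eg¹: CFSE = -0.6 × 142 = -85 kJ/mol.
In a tetrahedral site the filling is e² t₂²: CFSE(tet) = -0.4Δₜ = -0.4 × (4/9)(142) = -25 kJ/mol.
Subtracting, OSPE = -85 − (-25) = -60 kJ/mol.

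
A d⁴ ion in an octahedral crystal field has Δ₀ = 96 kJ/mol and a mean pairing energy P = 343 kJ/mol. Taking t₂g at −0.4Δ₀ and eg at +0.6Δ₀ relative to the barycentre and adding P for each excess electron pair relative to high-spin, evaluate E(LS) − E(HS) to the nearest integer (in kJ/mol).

247

In the high-spin limit (t₂g³ eg¹) the orbital term is -0.6Δ₀ = -58 kJ/mol, with no excess pairing.
Low-spin: t₂g⁴ eg⁰, orbital CFSE = -1.6Δ₀ = -154 kJ/mol; plus 1 excess pair × P = +343 kJ/mol; total 189 kJ/mol.
E(LS) − E(HS) = 189 − (-58) = 247 kJ/mol.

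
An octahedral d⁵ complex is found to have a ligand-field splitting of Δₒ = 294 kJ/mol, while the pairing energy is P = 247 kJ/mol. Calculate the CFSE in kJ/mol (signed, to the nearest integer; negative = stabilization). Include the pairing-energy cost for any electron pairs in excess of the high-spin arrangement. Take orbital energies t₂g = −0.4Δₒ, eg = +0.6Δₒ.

-94

Δₒ > P, so pairing is preferred: the ground state is low-spin.
That gives t₂g⁵ eg⁰.
Orbital CFSE = -2.0Δₒ = -2.0 × 294 = -588 kJ/mol.
Excess pairs vs high-spin: 2 − 0 = 2; pairing cost = +494 kJ/mol.
Net CFSE = -588 + 494 = -94 kJ/mol.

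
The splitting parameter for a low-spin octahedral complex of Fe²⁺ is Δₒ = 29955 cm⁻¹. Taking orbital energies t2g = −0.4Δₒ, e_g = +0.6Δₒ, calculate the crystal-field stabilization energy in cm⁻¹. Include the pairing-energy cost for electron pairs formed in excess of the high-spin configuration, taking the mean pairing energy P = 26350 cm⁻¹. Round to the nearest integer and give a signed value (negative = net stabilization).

-19192

Fe sits in group 8; removing 2 electrons leaves Fe²⁺ with 8 − 2 = 6 d electrons.
The d⁶ electrons fill as t2g^6 e_g^0.
The orbital stabilization is -2.4Δₒ = -2.4 × 29955 = -71892 cm⁻¹.
High-spin d⁶ would be t2g^4 e_g^2 with 1 pair; low-spin has 3, so 2 excess pairs cost +2P = +52700 cm⁻¹.
Combining: -71892 + 52700 = -19192 cm⁻¹.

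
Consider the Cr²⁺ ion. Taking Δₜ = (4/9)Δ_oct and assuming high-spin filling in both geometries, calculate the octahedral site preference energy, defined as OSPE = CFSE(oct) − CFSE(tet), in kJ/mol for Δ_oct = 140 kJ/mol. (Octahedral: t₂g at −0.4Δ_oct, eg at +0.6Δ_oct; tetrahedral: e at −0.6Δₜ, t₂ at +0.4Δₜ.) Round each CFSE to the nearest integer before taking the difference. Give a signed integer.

-59

Cr is in group 6, so Cr²⁺ is d⁴ (6 − 2 = 4).
Octahedral high-spin t2g^3 e_g^1: CFSE = -0.6 × 140 = -84 kJ/mol.
In a tetrahedral site the filling is e^2 t2^2: CFSE(tet) = -0.4Δₜ = -0.4 × (4/9)(140) = -25 kJ/mol.
Subtracting, OSPE = -84 − (-25) = -59 kJ/mol.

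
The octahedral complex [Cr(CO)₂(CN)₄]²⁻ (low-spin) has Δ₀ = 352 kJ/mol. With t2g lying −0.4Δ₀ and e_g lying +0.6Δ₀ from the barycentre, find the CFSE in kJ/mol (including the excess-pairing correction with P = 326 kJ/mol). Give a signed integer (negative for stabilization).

Ligand charges: 2×(+0) from CO and 4×(-1) from CN⁻ sum to -4; with overall charge -2, Cr is +2.
Cr²⁺: group 6, so d-count = 6 − 2 = 4.
The d⁴ electrons fill as t2g^4 e_g^0.
CFSE(orbital) = 4×(-0.4Δ₀) + 0×(0.6Δ₀) = -1.6Δ₀; with Δ₀ = 352 kJ/mol that is -563 kJ/mol.
Relative to high-spin t2g^3 e_g^1 (0 paired), the low-spin configuration has 1 additional pair, contributing +1 × 326 = +326 kJ/mol.
Combining: -563 + 326 = -237 kJ/mol.

-237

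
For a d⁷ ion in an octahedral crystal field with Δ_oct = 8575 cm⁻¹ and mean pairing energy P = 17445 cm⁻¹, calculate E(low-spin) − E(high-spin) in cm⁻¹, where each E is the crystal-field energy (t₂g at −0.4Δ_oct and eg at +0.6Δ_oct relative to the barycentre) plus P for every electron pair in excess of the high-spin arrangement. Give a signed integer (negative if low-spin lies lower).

High-spin: t₂g⁵ eg², CFSE = -0.8Δ_oct = -6860 cm⁻¹.
Low-spin: t₂g⁶ eg¹, orbital CFSE = -1.8Δ_oct = -15435 cm⁻¹; plus 1 excess pair × P = +17445 cm⁻¹; total 2010 cm⁻¹.
E(LS) − E(HS) = 2010 − (-6860) = 8870 cm⁻¹.

8870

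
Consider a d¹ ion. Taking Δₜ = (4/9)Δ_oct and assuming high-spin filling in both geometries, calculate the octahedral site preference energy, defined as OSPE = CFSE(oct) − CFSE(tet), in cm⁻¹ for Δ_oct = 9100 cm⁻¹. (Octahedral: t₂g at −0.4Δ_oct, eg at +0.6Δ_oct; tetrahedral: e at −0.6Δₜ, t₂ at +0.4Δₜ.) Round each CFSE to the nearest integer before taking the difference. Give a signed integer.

-1213

In an octahedral site d¹ (HS) is t₂g¹ eg⁰, giving CFSE(oct) = -0.4Δ_oct = -3640 cm⁻¹.
In a tetrahedral site the filling is e¹ t₂⁰: CFSE(tet) = -0.6Δₜ = -0.6 × (4/9)(9100) = -2427 cm⁻¹.
Subtracting, OSPE = -3640 − (-2427) = -1213 cm⁻¹.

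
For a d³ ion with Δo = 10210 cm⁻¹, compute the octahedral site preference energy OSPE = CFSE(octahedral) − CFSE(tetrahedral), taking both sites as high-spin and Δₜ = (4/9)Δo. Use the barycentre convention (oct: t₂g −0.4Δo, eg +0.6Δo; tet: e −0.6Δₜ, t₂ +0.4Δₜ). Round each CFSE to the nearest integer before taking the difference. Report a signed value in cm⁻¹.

-8622

Octahedral high-spin t₂g³ eg⁰: CFSE = -1.2 × 10210 = -12252 cm⁻¹.
Tetrahedral: e² t₂¹, CFSE = 2(−0.6) + 1(+0.4) = -0.8Δₜ = -0.8 × (4/9) × 10210 = -3630 cm⁻¹.
OSPE = CFSE(oct) − CFSE(tet) = -12252 − (-3630) = -8622 cm⁻¹.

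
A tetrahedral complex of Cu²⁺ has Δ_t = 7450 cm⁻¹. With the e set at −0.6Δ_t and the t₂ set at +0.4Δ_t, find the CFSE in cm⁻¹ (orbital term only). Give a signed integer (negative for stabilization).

Group 11 minus oxidation state +2 gives a d⁹ configuration for Cu²⁺.
Tetrahedral fields are weak (Δₜ ≈ 4/9 Δₒ), so electrons fill high-spin.
Electron filling gives e⁴ t₂⁵.
Orbital CFSE = 4(-0.6) + 5(0.4) = -0.4Δ_t = -0.4 × 7450 = -2980 cm⁻¹.

-2980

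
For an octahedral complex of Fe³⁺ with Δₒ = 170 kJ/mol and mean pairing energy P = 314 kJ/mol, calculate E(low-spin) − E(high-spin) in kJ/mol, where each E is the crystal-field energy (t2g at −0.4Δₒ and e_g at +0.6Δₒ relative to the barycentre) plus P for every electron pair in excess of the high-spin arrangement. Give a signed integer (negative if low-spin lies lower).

288

Fe sits in group 8; removing 3 electrons leaves Fe³⁺ with 8 − 3 = 5 d electrons.
High-spin d⁵ fills as t2g^3 e_g^2 with CFSE 3(−0.4) + 2(+0.6) = 0.0Δₒ = 0 kJ/mol.
Low-spin t2g^5 e_g^0 gives -2.0Δₒ = -340 kJ/mol, but forming 2 extra pairs costs 2P = 628 kJ/mol, so E(LS) = -340 + 628 = 288 kJ/mol.
E(LS) − E(HS) = 288 − (0) = 288 kJ/mol.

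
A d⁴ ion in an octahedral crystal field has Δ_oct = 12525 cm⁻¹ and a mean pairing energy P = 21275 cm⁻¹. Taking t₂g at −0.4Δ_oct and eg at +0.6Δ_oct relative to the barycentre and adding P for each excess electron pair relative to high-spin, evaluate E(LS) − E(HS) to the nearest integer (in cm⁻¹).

8750

In the high-spin limit (t₂g³ eg¹) the orbital term is -0.6Δ_oct = -7515 cm⁻¹, with no excess pairing.
Low-spin: t₂g⁴ eg⁰, orbital CFSE = -1.6Δ_oct = -20040 cm⁻¹; plus 1 excess pair × P = +21275 cm⁻¹; total 1235 cm⁻¹.
The difference is 1235 − (-7515) = 8750 cm⁻¹, so high-spin lies lower.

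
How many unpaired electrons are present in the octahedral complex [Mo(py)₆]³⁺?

3

py is neutral, so the +3 overall charge sits on Mo: oxidation state +3.
Group 6 minus oxidation state +3 gives a d³ configuration for Mo³⁺.
For octahedral d³ the high- and low-spin configurations coincide.
Configuration: t2g^3 e_g^0, giving 3 unpaired electrons.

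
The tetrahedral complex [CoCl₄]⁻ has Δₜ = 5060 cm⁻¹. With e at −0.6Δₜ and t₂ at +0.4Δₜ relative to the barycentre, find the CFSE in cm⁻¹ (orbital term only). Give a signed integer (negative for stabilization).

-3036

Each Cl⁻ contributes -1; 4 × (-1) = -4. With overall charge -1, Co is in the +3 oxidation state.
Co³⁺: group 9, so d-count = 9 − 3 = 6.
With tetrahedral geometry the complex is necessarily high-spin.
Configuration: e³ t₂³.
Orbital CFSE = 3(-0.6) + 3(0.4) = -0.6Δₜ = -0.6 × 5060 = -3036 cm⁻¹.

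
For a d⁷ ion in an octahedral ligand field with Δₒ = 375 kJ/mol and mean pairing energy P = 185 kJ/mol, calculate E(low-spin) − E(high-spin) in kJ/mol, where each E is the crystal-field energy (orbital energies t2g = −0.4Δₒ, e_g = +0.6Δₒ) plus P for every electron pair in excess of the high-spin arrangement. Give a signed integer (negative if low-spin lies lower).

High-spin d⁷ fills as t2g^5 e_g^2 with CFSE 5(−0.4) + 2(+0.6) = -0.8Δₒ = -300 kJ/mol.
For low-spin the configuration is t2g^6 e_g^1: orbital energy -1.8 × 375 = -675 kJ/mol, and 1 additional pair relative to high-spin adds 185 kJ/mol, giving -490 kJ/mol.
Thus E(LS) − E(HS) = -190 kJ/mol.

-190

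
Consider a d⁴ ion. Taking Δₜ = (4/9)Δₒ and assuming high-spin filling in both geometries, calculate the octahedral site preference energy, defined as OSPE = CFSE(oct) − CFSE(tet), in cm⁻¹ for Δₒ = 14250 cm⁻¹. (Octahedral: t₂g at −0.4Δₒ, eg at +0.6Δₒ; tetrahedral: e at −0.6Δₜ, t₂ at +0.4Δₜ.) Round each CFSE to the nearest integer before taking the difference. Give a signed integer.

-6017

Octahedral (high-spin): t₂g³ eg¹, CFSE = 3(−0.4) + 1(+0.6) = -0.6Δₒ = -0.6 × 14250 = -8550 cm⁻¹.
Tetrahedral e² t₂² gives -0.4Δₜ = -0.4 × (4/9) × 14250 = -2533 cm⁻¹.
OSPE = CFSE(oct) − CFSE(tet) = -8550 − (-2533) = -6017 cm⁻¹.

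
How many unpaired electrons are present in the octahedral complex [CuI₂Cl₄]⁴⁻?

1

Ligand charges: 2×(-1) from I⁻ and 4×(-1) from Cl⁻ sum to -6; with overall charge -4, Cu is +2.
Cu²⁺: group 11, so d-count = 11 − 2 = 9.
Configuration: t₂g⁶ eg³, giving 1 unpaired electron.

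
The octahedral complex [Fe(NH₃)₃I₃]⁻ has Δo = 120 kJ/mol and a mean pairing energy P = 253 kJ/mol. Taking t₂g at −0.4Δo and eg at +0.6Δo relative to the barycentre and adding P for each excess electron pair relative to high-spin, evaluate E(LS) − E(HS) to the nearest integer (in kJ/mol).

266

Ligand charges: 3×(+0) from NH₃ and 3×(-1) from I⁻ sum to -3; with overall charge -1, Fe is +2.
Fe²⁺: group 8, so d-count = 8 − 2 = 6.
In the high-spin limit (t₂g⁴ eg²) the orbital term is -0.4Δo = -48 kJ/mol, with no excess pairing.
Low-spin t₂g⁶ eg⁰ gives -2.4Δo = -288 kJ/mol, but forming 2 extra pairs costs 2P = 506 kJ/mol, so E(LS) = -288 + 506 = 218 kJ/mol.
E(LS) − E(HS) = 218 − (-48) = 266 kJ/mol.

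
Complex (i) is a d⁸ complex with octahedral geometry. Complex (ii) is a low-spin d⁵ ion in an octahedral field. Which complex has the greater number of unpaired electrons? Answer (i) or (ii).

(i): t₂g⁶ eg² → 2 unpaired.
(ii): t2g^5 e_g^0 → 1 unpaired.
So (i) has more unpaired electrons.

(i)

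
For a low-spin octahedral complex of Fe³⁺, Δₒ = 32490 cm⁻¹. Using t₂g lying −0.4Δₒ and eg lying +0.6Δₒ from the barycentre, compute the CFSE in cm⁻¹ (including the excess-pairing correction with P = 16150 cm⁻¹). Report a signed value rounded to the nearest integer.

-32680

Group 8 minus oxidation state +3 gives a d⁵ configuration for Fe³⁺.
Electron filling gives t₂g⁵ eg⁰.
CFSE(orbital) = 5×(-0.4Δₒ) + 0×(0.6Δₒ) = -2.0Δₒ; with Δₒ = 32490 cm⁻¹ that is -64980 cm⁻¹.
High-spin d⁵ would be t₂g³ eg² with 0 pairs; low-spin has 2, so 2 excess pairs cost +2P = +32300 cm⁻¹.
Overall CFSE = -64980 + 32300 = -32680 cm⁻¹.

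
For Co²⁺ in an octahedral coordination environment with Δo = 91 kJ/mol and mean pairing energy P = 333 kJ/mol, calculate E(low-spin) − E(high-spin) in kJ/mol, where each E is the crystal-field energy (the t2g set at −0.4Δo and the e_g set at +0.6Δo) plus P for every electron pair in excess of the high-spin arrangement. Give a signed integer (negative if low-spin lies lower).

242

Co sits in group 9; removing 2 electrons leaves Co²⁺ with 9 − 2 = 7 d electrons.
High-spin d⁷ fills as t2g^5 e_g^2 with CFSE 5(−0.4) + 2(+0.6) = -0.8Δo = -73 kJ/mol.
Low-spin t2g^6 e_g^1 gives -1.8Δo = -164 kJ/mol, but forming 1 extra pair costs 1P = 333 kJ/mol, so E(LS) = -164 + 333 = 169 kJ/mol.
E(LS) − E(HS) = 169 − (-73) = 242 kJ/mol.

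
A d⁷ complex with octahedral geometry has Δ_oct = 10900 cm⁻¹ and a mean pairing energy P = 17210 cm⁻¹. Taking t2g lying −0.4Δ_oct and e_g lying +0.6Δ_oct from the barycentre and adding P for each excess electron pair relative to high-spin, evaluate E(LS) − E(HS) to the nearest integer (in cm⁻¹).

6310

High-spin d⁷ fills as t2g^5 e_g^2 with CFSE 5(−0.4) + 2(+0.6) = -0.8Δ_oct = -8720 cm⁻¹.
Low-spin: t2g^6 e_g^1, orbital CFSE = -1.8Δ_oct = -19620 cm⁻¹; plus 1 excess pair × P = +17210 cm⁻¹; total -2410 cm⁻¹.
Thus E(LS) − E(HS) = 6310 cm⁻¹.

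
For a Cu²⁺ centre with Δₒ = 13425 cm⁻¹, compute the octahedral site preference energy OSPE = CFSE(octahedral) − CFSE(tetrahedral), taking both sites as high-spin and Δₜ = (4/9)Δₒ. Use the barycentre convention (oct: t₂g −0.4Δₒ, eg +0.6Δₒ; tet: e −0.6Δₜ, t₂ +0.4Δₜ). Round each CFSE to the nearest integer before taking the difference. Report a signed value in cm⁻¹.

Cu sits in group 11; removing 2 electrons leaves Cu²⁺ with 11 − 2 = 9 d electrons.
Octahedral (high-spin): t2g^6 e_g^3, CFSE = 6(−0.4) + 3(+0.6) = -0.6Δₒ = -0.6 × 13425 = -8055 cm⁻¹.
Tetrahedral e^4 t2^5 gives -0.4Δₜ = -0.4 × (4/9) × 13425 = -2387 cm⁻¹.
OSPE = -8055 − (-2387) = -5668 cm⁻¹.

-5668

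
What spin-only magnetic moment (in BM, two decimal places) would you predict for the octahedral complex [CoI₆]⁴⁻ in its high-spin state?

3.87 BM

Each I⁻ contributes -1; 6 × (-1) = -6. With overall charge -4, Co is in the +2 oxidation state.
Co²⁺: group 9, so d-count = 9 − 2 = 7.
Configuration: t₂g⁵ eg² → 3 unpaired electrons.
μ(spin-only) = √[3(3+2)] = √15 ≈ 3.87 BM.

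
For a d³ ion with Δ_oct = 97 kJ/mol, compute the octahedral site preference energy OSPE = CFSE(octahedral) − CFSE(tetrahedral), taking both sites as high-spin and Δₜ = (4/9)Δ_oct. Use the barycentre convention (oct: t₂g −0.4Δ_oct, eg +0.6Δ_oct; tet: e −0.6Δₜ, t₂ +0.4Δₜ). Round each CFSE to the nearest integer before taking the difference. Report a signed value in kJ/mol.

In an octahedral site d³ (HS) is t₂g³ eg⁰, giving CFSE(oct) = -1.2Δ_oct = -116 kJ/mol.
Tetrahedral e² t₂¹ gives -0.8Δₜ = -0.8 × (4/9) × 97 = -34 kJ/mol.
OSPE = CFSE(oct) − CFSE(tet) = -116 − (-34) = -82 kJ/mol.

-82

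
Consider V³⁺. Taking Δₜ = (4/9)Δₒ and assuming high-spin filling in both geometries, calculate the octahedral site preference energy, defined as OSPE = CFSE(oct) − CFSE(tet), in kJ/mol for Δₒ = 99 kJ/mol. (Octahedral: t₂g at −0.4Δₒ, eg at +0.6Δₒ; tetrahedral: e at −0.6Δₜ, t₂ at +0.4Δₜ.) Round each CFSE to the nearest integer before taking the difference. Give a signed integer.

-26

V³⁺: group 5, so d-count = 5 − 3 = 2.
In an octahedral site d² (HS) is t₂g² eg⁰, giving CFSE(oct) = -0.8Δₒ = -79 kJ/mol.
Tetrahedral e² t₂⁰ gives -1.2Δₜ = -1.2 × (4/9) × 99 = -53 kJ/mol.
OSPE = CFSE(oct) − CFSE(tet) = -79 − (-53) = -26 kJ/mol.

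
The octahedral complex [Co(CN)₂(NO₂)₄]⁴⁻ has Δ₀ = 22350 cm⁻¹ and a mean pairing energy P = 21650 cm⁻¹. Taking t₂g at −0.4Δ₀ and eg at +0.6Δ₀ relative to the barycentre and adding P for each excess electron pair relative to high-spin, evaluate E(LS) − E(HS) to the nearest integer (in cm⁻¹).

-700

Ligand charges: 2×(-1) from CN⁻ and 4×(-1) from NO₂⁻ sum to -6; with overall charge -4, Co is +2.
Co is in group 9, so Co²⁺ is d⁷ (9 − 2 = 7).
High-spin: t₂g⁵ eg², CFSE = -0.8Δ₀ = -17880 cm⁻¹.
Low-spin t₂g⁶ eg¹ gives -1.8Δ₀ = -40230 cm⁻¹, but forming 1 extra pair costs 1P = 21650 cm⁻¹, so E(LS) = -40230 + 21650 = -18580 cm⁻¹.
The difference is -18580 − (-17880) = -700 cm⁻¹, so low-spin lies lower.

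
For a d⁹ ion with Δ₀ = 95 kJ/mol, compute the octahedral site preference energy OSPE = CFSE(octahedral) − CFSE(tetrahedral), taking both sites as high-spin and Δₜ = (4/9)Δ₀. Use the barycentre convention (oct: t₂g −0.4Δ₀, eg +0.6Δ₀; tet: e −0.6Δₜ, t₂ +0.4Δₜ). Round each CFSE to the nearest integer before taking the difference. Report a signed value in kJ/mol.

Octahedral (high-spin): t₂g⁶ eg³, CFSE = 6(−0.4) + 3(+0.6) = -0.6Δ₀ = -0.6 × 95 = -57 kJ/mol.
Tetrahedral: e⁴ t₂⁵, CFSE = 4(−0.6) + 5(+0.4) = -0.4Δₜ = -0.4 × (4/9) × 95 = -17 kJ/mol.
OSPE = CFSE(oct) − CFSE(tet) = -57 − (-17) = -40 kJ/mol.

-40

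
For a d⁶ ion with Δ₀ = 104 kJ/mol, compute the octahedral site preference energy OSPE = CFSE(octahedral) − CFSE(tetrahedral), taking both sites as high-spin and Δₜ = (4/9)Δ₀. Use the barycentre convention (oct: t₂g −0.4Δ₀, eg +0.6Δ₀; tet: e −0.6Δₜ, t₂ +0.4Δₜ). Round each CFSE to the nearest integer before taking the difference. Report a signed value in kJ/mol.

-14

In an octahedral site d⁶ (HS) is t2g^4 e_g^2, giving CFSE(oct) = -0.4Δ₀ = -42 kJ/mol.
In a tetrahedral site the filling is e^3 t2^3: CFSE(tet) = -0.6Δₜ = -0.6 × (4/9)(104) = -28 kJ/mol.
OSPE = CFSE(oct) − CFSE(tet) = -42 − (-28) = -14 kJ/mol.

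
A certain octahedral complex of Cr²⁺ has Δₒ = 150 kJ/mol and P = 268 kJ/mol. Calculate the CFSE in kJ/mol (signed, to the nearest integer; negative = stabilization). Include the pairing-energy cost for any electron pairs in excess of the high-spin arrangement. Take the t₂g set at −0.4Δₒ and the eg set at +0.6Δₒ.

-90

Cr²⁺: group 6, so d-count = 6 − 2 = 4.
With Δₒ < P the complex is high-spin.
Configuration: t₂g³ eg¹.
Orbital CFSE = -0.6Δₒ = -0.6 × 150 = -90 kJ/mol.
High-spin has no excess pairs, so no pairing correction applies.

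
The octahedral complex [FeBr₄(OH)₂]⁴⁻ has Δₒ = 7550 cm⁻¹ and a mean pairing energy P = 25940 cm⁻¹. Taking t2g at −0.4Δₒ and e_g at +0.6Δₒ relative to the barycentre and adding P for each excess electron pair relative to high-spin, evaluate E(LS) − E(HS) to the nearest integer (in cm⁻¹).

Ligand charges: 4×(-1) from Br⁻ and 2×(-1) from OH⁻ sum to -6; with overall charge -4, Fe is +2.
Fe²⁺: group 8, so d-count = 8 − 2 = 6.
High-spin d⁶ fills as t2g^4 e_g^2 with CFSE 4(−0.4) + 2(+0.6) = -0.4Δₒ = -3020 cm⁻¹.
Low-spin t2g^6 e_g^0 gives -2.4Δₒ = -18120 cm⁻¹, but forming 2 extra pairs costs 2P = 51880 cm⁻¹, so E(LS) = -18120 + 51880 = 33760 cm⁻¹.
E(LS) − E(HS) = 33760 − (-3020) = 36780 cm⁻¹.

36780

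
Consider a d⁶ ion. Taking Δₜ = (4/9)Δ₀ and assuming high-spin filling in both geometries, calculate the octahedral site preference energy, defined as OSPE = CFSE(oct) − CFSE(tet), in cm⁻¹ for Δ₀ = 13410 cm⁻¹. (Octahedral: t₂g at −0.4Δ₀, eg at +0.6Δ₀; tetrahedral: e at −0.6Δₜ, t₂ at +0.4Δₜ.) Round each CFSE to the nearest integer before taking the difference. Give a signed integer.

Octahedral high-spin t₂g⁴ eg²: CFSE = -0.4 × 13410 = -5364 cm⁻¹.
Tetrahedral e³ t₂³ gives -0.6Δₜ = -0.6 × (4/9) × 13410 = -3576 cm⁻¹.
Subtracting, OSPE = -5364 − (-3576) = -1788 cm⁻¹.

-1788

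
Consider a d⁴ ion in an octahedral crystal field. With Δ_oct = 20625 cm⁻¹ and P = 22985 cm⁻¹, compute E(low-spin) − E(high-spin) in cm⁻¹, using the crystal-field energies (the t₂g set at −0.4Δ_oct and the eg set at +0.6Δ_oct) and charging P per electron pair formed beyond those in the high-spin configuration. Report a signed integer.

2360

In the high-spin limit (t₂g³ eg¹) the orbital term is -0.6Δ_oct = -12375 cm⁻¹, with no excess pairing.
For low-spin the configuration is t₂g⁴ eg⁰: orbital energy -1.6 × 20625 = -33000 cm⁻¹, and 1 additional pair relative to high-spin adds 22985 cm⁻¹, giving -10015 cm⁻¹.
Thus E(LS) − E(HS) = 2360 cm⁻¹.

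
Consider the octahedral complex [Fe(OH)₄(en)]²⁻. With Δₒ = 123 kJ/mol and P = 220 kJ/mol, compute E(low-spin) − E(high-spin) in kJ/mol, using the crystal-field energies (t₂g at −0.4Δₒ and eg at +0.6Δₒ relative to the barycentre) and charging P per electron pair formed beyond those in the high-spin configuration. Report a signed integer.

194

Ligand charges: 4×(-1) from OH⁻ and 1×(+0) from en sum to -4; with overall charge -2, Fe is +2.
Fe sits in group 8; removing 2 electrons leaves Fe²⁺ with 8 − 2 = 6 d electrons.
High-spin d⁶ fills as t₂g⁴ eg² with CFSE 4(−0.4) + 2(+0.6) = -0.4Δₒ = -49 kJ/mol.
Low-spin: t₂g⁶ eg⁰, orbital CFSE = -2.4Δₒ = -295 kJ/mol; plus 2 excess pairs × P = +440 kJ/mol; total 145 kJ/mol.
The difference is 145 − (-49) = 194 kJ/mol, so high-spin lies lower.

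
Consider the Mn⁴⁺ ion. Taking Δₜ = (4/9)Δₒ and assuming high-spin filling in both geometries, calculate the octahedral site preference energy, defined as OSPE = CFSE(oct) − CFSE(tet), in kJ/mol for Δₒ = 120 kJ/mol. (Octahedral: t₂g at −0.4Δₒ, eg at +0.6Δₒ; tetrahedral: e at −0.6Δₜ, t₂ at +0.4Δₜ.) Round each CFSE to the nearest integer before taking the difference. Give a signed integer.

-101

Mn sits in group 7; removing 4 electrons leaves Mn⁴⁺ with 7 − 4 = 3 d electrons.
Octahedral (high-spin): t₂g³ eg⁰, CFSE = 3(−0.4) + 0(+0.6) = -1.2Δₒ = -1.2 × 120 = -144 kJ/mol.
In a tetrahedral site the filling is e² t₂¹: CFSE(tet) = -0.8Δₜ = -0.8 × (4/9)(120) = -43 kJ/mol.
OSPE = -144 − (-43) = -101 kJ/mol.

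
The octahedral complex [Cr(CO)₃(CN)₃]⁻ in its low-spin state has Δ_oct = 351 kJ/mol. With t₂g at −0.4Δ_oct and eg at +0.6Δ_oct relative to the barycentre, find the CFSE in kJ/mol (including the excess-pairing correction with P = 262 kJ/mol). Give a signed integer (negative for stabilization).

Ligand charges: 3×(+0) from CO and 3×(-1) from CN⁻ sum to -3; with overall charge -1, Cr is +2.
Cr sits in group 6; removing 2 electrons leaves Cr²⁺ with 6 − 2 = 4 d electrons.
Electron filling gives t₂g⁴ eg⁰.
Orbital CFSE = 4(-0.4) + 0(0.6) = -1.6Δ_oct = -1.6 × 351 = -562 kJ/mol.
Relative to high-spin t₂g³ eg¹ (0 paired), the low-spin configuration has 1 additional pair, contributing +1 × 262 = +262 kJ/mol.
Combining: -562 + 262 = -300 kJ/mol.

-300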